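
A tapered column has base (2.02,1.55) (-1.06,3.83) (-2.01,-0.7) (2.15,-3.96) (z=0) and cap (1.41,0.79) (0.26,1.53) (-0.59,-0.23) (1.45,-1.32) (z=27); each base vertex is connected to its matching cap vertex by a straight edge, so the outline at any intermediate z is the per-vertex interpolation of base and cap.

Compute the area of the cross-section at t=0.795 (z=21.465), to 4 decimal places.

Cross-section at t=0.795: each vertex is (1-t)·p0[i] + t·p1[i].
  v1: (1-0.795)·(2.02,1.55) + 0.795·(1.41,0.79) = (1.5350,0.9458)
  v2: (1-0.795)·(-1.06,3.83) + 0.795·(0.26,1.53) = (-0.0106,2.0015)
  v3: (1-0.795)·(-2.01,-0.7) + 0.795·(-0.59,-0.23) = (-0.8811,-0.3263)
  v4: (1-0.795)·(2.15,-3.96) + 0.795·(1.45,-1.32) = (1.5935,-1.8612)
Shoelace sum Σ(x_i·y_{i+1} − x_{i+1}·y_i):
  i=1: 1.5350·2.0015 − -0.0106·0.9458 = +3.0824 (running +3.0824)
  i=2: -0.0106·-0.3263 − -0.8811·2.0015 = +1.7670 (running +4.8494)
  i=3: -0.8811·-1.8612 − 1.5935·-0.3263 = +2.1599 (running +7.0094)
  i=4: 1.5935·0.9458 − 1.5350·-1.8612 = +4.3642 (running +11.3735)
Area = |Σ|/2 = |11.3735|/2 = 5.6868

Area at t=0.795: 5.6868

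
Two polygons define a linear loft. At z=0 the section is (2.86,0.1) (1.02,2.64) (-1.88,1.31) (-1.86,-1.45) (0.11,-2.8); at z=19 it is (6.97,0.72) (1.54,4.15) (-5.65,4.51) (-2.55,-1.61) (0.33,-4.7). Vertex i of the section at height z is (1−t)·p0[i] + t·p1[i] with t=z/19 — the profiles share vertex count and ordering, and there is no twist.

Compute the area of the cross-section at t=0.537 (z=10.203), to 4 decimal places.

Area at t=0.537: 37.7060

Cross-section at t=0.537: each vertex is (1-t)·p0[i] + t·p1[i].
  v1: (1-0.537)·(2.86,0.1) + 0.537·(6.97,0.72) = (5.0671,0.4329)
  v2: (1-0.537)·(1.02,2.64) + 0.537·(1.54,4.15) = (1.2992,3.4509)
  v3: (1-0.537)·(-1.88,1.31) + 0.537·(-5.65,4.51) = (-3.9045,3.0284)
  v4: (1-0.537)·(-1.86,-1.45) + 0.537·(-2.55,-1.61) = (-2.2305,-1.5359)
  v5: (1-0.537)·(0.11,-2.8) + 0.537·(0.33,-4.7) = (0.2281,-3.8203)
Shoelace sum Σ(x_i·y_{i+1} − x_{i+1}·y_i):
  i=1: 5.0671·3.4509 − 1.2992·0.4329 = +16.9233 (running +16.9233)
  i=2: 1.2992·3.0284 − -3.9045·3.4509 = +17.4085 (running +34.3318)
  i=3: -3.9045·-1.5359 − -2.2305·3.0284 = +12.7519 (running +47.0837)
  i=4: -2.2305·-3.8203 − 0.2281·-1.5359 = +8.8717 (running +55.9554)
  i=5: 0.2281·0.4329 − 5.0671·-3.8203 = +19.4565 (running +75.4119)
Area = |Σ|/2 = |75.4119|/2 = 37.7060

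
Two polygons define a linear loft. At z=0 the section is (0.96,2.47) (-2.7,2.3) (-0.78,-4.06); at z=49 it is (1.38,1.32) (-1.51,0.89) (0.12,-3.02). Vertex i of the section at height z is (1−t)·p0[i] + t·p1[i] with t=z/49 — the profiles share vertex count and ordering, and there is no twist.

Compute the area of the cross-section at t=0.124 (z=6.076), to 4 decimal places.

Cross-section at t=0.124: each vertex is (1-t)·p0[i] + t·p1[i].
  v1: (1-0.124)·(0.96,2.47) + 0.124·(1.38,1.32) = (1.0121,2.3274)
  v2: (1-0.124)·(-2.7,2.3) + 0.124·(-1.51,0.89) = (-2.5524,2.1252)
  v3: (1-0.124)·(-0.78,-4.06) + 0.124·(0.12,-3.02) = (-0.6684,-3.9310)
Shoelace sum Σ(x_i·y_{i+1} − x_{i+1}·y_i):
  i=1: 1.0121·2.1252 − -2.5524·2.3274 = +8.0914 (running +8.0914)
  i=2: -2.5524·-3.9310 − -0.6684·2.1252 = +11.4542 (running +19.5456)
  i=3: -0.6684·2.3274 − 1.0121·-3.9310 = +2.4229 (running +21.9685)
Area = |Σ|/2 = |21.9685|/2 = 10.9842

Area at t=0.124: 10.9842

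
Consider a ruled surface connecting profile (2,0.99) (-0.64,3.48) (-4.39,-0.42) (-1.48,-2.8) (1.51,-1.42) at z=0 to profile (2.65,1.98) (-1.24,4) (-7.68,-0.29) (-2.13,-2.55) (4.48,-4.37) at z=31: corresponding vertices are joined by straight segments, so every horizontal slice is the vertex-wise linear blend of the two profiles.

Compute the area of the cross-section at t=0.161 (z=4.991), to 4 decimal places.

Cross-section at t=0.161: each vertex is (1-t)·p0[i] + t·p1[i].
  v1: (1-0.161)·(2,0.99) + 0.161·(2.65,1.98) = (2.1046,1.1494)
  v2: (1-0.161)·(-0.64,3.48) + 0.161·(-1.24,4) = (-0.7366,3.5637)
  v3: (1-0.161)·(-4.39,-0.42) + 0.161·(-7.68,-0.29) = (-4.9197,-0.3991)
  v4: (1-0.161)·(-1.48,-2.8) + 0.161·(-2.13,-2.55) = (-1.5846,-2.7597)
  v5: (1-0.161)·(1.51,-1.42) + 0.161·(4.48,-4.37) = (1.9882,-1.8949)
Shoelace sum Σ(x_i·y_{i+1} − x_{i+1}·y_i):
  i=1: 2.1046·3.5637 − -0.7366·1.1494 = +8.3470 (running +8.3470)
  i=2: -0.7366·-0.3991 − -4.9197·3.5637 = +17.8264 (running +26.1734)
  i=3: -4.9197·-2.7597 − -1.5846·-0.3991 = +12.9447 (running +39.1181)
  i=4: -1.5846·-1.8949 − 1.9882·-2.7597 = +8.4897 (running +47.6078)
  i=5: 1.9882·1.1494 − 2.1046·-1.8949 = +6.2734 (running +53.8812)
Area = |Σ|/2 = |53.8812|/2 = 26.9406

Area at t=0.161: 26.9406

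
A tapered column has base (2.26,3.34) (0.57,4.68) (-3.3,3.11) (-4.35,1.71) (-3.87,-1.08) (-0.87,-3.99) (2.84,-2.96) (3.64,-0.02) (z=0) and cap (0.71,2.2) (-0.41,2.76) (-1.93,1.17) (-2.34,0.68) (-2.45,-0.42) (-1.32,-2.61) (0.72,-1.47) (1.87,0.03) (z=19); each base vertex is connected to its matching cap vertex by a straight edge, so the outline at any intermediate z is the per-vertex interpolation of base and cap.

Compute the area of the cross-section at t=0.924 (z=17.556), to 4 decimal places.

Cross-section at t=0.924: each vertex is (1-t)·p0[i] + t·p1[i].
  v1: (1-0.924)·(2.26,3.34) + 0.924·(0.71,2.2) = (0.8278,2.2866)
  v2: (1-0.924)·(0.57,4.68) + 0.924·(-0.41,2.76) = (-0.3355,2.9059)
  v3: (1-0.924)·(-3.3,3.11) + 0.924·(-1.93,1.17) = (-2.0341,1.3174)
  v4: (1-0.924)·(-4.35,1.71) + 0.924·(-2.34,0.68) = (-2.4928,0.7583)
  v5: (1-0.924)·(-3.87,-1.08) + 0.924·(-2.45,-0.42) = (-2.5579,-0.4702)
  v6: (1-0.924)·(-0.87,-3.99) + 0.924·(-1.32,-2.61) = (-1.2858,-2.7149)
  v7: (1-0.924)·(2.84,-2.96) + 0.924·(0.72,-1.47) = (0.8811,-1.5832)
  v8: (1-0.924)·(3.64,-0.02) + 0.924·(1.87,0.03) = (2.0045,0.0262)
Shoelace sum Σ(x_i·y_{i+1} − x_{i+1}·y_i):
  i=1: 0.8278·2.9059 − -0.3355·2.2866 = +3.1727 (running +3.1727)
  i=2: -0.3355·1.3174 − -2.0341·2.9059 = +5.4690 (running +8.6417)
  i=3: -2.0341·0.7583 − -2.4928·1.3174 = +1.7416 (running +10.3833)
  i=4: -2.4928·-0.4702 − -2.5579·0.7583 = +3.1116 (running +13.4949)
  i=5: -2.5579·-2.7149 − -1.2858·-0.4702 = +6.3399 (running +19.8349)
  i=6: -1.2858·-1.5832 − 0.8811·-2.7149 = +4.4279 (running +24.2627)
  i=7: 0.8811·0.0262 − 2.0045·-1.5832 = +3.1967 (running +27.4594)
  i=8: 2.0045·2.2866 − 0.8278·0.0262 = +4.5619 (running +32.0214)
Area = |Σ|/2 = |32.0214|/2 = 16.0107

Area at t=0.924: 16.0107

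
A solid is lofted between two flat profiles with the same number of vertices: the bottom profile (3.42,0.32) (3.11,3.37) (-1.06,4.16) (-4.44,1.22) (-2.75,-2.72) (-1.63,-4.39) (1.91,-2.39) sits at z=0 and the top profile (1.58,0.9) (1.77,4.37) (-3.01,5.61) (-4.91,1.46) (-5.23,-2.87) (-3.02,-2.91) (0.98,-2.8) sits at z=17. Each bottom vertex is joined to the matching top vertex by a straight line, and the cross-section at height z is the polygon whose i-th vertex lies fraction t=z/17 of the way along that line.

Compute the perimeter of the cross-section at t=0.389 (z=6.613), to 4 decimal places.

Perimeter at t=0.389: 25.4254

Cross-section at t=0.389: each vertex is (1-t)·p0[i] + t·p1[i].
  v1: (1-0.389)·(3.42,0.32) + 0.389·(1.58,0.9) = (2.7042,0.5456)
  v2: (1-0.389)·(3.11,3.37) + 0.389·(1.77,4.37) = (2.5887,3.7590)
  v3: (1-0.389)·(-1.06,4.16) + 0.389·(-3.01,5.61) = (-1.8186,4.7241)
  v4: (1-0.389)·(-4.44,1.22) + 0.389·(-4.91,1.46) = (-4.6228,1.3134)
  v5: (1-0.389)·(-2.75,-2.72) + 0.389·(-5.23,-2.87) = (-3.7147,-2.7784)
  v6: (1-0.389)·(-1.63,-4.39) + 0.389·(-3.02,-2.91) = (-2.1707,-3.8143)
  v7: (1-0.389)·(1.91,-2.39) + 0.389·(0.98,-2.8) = (1.5482,-2.5495)
Perimeter = Σ |v_{i+1} − v_i|:
  edge 1→2: √(-0.1155² + 3.2134²) = 3.2155 (running 3.2155)
  edge 2→3: √(-4.4073² + 0.9650²) = 4.5117 (running 7.7272)
  edge 3→4: √(-2.8043² + -3.4107²) = 4.4155 (running 12.1427)
  edge 4→5: √(0.9081² + -4.0917²) = 4.1913 (running 16.3340)
  edge 5→6: √(1.5440² + -1.0359²) = 1.8593 (running 18.1933)
  edge 6→7: √(3.7189² + 1.2648²) = 3.9281 (running 22.1214)
  edge 7→1: √(1.1560² + 3.0951²) = 3.3039 (running 25.4254)
Perimeter = 25.4254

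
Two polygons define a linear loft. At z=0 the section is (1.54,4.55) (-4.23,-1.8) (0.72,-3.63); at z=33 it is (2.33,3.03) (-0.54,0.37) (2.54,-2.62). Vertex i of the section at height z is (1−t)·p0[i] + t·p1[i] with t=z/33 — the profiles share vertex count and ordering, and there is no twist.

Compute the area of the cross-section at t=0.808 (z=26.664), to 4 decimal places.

Area at t=0.808: 10.5336

Cross-section at t=0.808: each vertex is (1-t)·p0[i] + t·p1[i].
  v1: (1-0.808)·(1.54,4.55) + 0.808·(2.33,3.03) = (2.1783,3.3218)
  v2: (1-0.808)·(-4.23,-1.8) + 0.808·(-0.54,0.37) = (-1.2485,-0.0466)
  v3: (1-0.808)·(0.72,-3.63) + 0.808·(2.54,-2.62) = (2.1906,-2.8139)
Shoelace sum Σ(x_i·y_{i+1} − x_{i+1}·y_i):
  i=1: 2.1783·-0.0466 − -1.2485·3.3218 = +4.0457 (running +4.0457)
  i=2: -1.2485·-2.8139 − 2.1906·-0.0466 = +3.6153 (running +7.6609)
  i=3: 2.1906·3.3218 − 2.1783·-2.8139 = +13.4063 (running +21.0673)
Area = |Σ|/2 = |21.0673|/2 = 10.5336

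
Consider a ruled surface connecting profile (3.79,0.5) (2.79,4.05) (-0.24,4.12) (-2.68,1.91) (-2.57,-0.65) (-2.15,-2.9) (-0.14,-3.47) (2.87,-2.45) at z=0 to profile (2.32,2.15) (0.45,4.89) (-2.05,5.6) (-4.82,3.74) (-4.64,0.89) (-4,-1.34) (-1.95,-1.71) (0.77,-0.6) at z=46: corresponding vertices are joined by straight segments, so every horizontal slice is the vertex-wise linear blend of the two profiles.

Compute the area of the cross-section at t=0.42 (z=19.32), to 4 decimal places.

Cross-section at t=0.42: each vertex is (1-t)·p0[i] + t·p1[i].
  v1: (1-0.42)·(3.79,0.5) + 0.42·(2.32,2.15) = (3.1726,1.1930)
  v2: (1-0.42)·(2.79,4.05) + 0.42·(0.45,4.89) = (1.8072,4.4028)
  v3: (1-0.42)·(-0.24,4.12) + 0.42·(-2.05,5.6) = (-1.0002,4.7416)
  v4: (1-0.42)·(-2.68,1.91) + 0.42·(-4.82,3.74) = (-3.5788,2.6786)
  v5: (1-0.42)·(-2.57,-0.65) + 0.42·(-4.64,0.89) = (-3.4394,-0.0032)
  v6: (1-0.42)·(-2.15,-2.9) + 0.42·(-4,-1.34) = (-2.9270,-2.2448)
  v7: (1-0.42)·(-0.14,-3.47) + 0.42·(-1.95,-1.71) = (-0.9002,-2.7308)
  v8: (1-0.42)·(2.87,-2.45) + 0.42·(0.77,-0.6) = (1.9880,-1.6730)
Shoelace sum Σ(x_i·y_{i+1} − x_{i+1}·y_i):
  i=1: 3.1726·4.4028 − 1.8072·1.1930 = +11.8123 (running +11.8123)
  i=2: 1.8072·4.7416 − -1.0002·4.4028 = +12.9727 (running +24.7850)
  i=3: -1.0002·2.6786 − -3.5788·4.7416 = +14.2901 (running +39.0751)
  i=4: -3.5788·-0.0032 − -3.4394·2.6786 = +9.2242 (running +48.2994)
  i=5: -3.4394·-2.2448 − -2.9270·-0.0032 = +7.7114 (running +56.0108)
  i=6: -2.9270·-2.7308 − -0.9002·-2.2448 = +5.9723 (running +61.9830)
  i=7: -0.9002·-1.6730 − 1.9880·-2.7308 = +6.9349 (running +68.9179)
  i=8: 1.9880·1.1930 − 3.1726·-1.6730 = +7.6794 (running +76.5974)
Area = |Σ|/2 = |76.5974|/2 = 38.2987

Area at t=0.42: 38.2987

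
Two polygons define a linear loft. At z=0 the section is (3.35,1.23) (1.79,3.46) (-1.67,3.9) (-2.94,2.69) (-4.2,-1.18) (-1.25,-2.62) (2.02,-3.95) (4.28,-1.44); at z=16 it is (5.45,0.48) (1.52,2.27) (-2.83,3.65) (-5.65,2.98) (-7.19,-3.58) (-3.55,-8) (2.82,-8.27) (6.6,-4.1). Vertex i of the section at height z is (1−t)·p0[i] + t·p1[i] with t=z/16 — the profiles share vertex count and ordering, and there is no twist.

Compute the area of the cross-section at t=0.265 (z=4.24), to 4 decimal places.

Cross-section at t=0.265: each vertex is (1-t)·p0[i] + t·p1[i].
  v1: (1-0.265)·(3.35,1.23) + 0.265·(5.45,0.48) = (3.9065,1.0312)
  v2: (1-0.265)·(1.79,3.46) + 0.265·(1.52,2.27) = (1.7185,3.1446)
  v3: (1-0.265)·(-1.67,3.9) + 0.265·(-2.83,3.65) = (-1.9774,3.8337)
  v4: (1-0.265)·(-2.94,2.69) + 0.265·(-5.65,2.98) = (-3.6582,2.7668)
  v5: (1-0.265)·(-4.2,-1.18) + 0.265·(-7.19,-3.58) = (-4.9924,-1.8160)
  v6: (1-0.265)·(-1.25,-2.62) + 0.265·(-3.55,-8) = (-1.8595,-4.0457)
  v7: (1-0.265)·(2.02,-3.95) + 0.265·(2.82,-8.27) = (2.2320,-5.0948)
  v8: (1-0.265)·(4.28,-1.44) + 0.265·(6.6,-4.1) = (4.8948,-2.1449)
Shoelace sum Σ(x_i·y_{i+1} − x_{i+1}·y_i):
  i=1: 3.9065·3.1446 − 1.7185·1.0312 = +10.5124 (running +10.5124)
  i=2: 1.7185·3.8337 − -1.9774·3.1446 = +12.8063 (running +23.3188)
  i=3: -1.9774·2.7668 − -3.6582·3.8337 = +8.5533 (running +31.8720)
  i=4: -3.6582·-1.8160 − -4.9924·2.7668 = +20.4563 (running +52.3283)
  i=5: -4.9924·-4.0457 − -1.8595·-1.8160 = +16.8207 (running +69.1490)
  i=6: -1.8595·-5.0948 − 2.2320·-4.0457 = +18.5038 (running +87.6528)
  i=7: 2.2320·-2.1449 − 4.8948·-5.0948 = +20.1506 (running +107.8034)
  i=8: 4.8948·1.0312 − 3.9065·-2.1449 = +13.4268 (running +121.2302)
Area = |Σ|/2 = |121.2302|/2 = 60.6151

Area at t=0.265: 60.6151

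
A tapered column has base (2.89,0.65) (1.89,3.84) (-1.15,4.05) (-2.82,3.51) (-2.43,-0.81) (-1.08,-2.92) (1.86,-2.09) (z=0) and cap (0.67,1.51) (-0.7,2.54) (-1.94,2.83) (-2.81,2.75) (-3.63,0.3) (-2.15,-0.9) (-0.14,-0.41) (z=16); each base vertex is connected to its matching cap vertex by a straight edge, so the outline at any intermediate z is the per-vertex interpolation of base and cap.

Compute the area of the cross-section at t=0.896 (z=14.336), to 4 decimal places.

Area at t=0.896: 12.6652

Cross-section at t=0.896: each vertex is (1-t)·p0[i] + t·p1[i].
  v1: (1-0.896)·(2.89,0.65) + 0.896·(0.67,1.51) = (0.9009,1.4206)
  v2: (1-0.896)·(1.89,3.84) + 0.896·(-0.7,2.54) = (-0.4306,2.6752)
  v3: (1-0.896)·(-1.15,4.05) + 0.896·(-1.94,2.83) = (-1.8578,2.9569)
  v4: (1-0.896)·(-2.82,3.51) + 0.896·(-2.81,2.75) = (-2.8110,2.8290)
  v5: (1-0.896)·(-2.43,-0.81) + 0.896·(-3.63,0.3) = (-3.5052,0.1846)
  v6: (1-0.896)·(-1.08,-2.92) + 0.896·(-2.15,-0.9) = (-2.0387,-1.1101)
  v7: (1-0.896)·(1.86,-2.09) + 0.896·(-0.14,-0.41) = (0.0680,-0.5847)
Shoelace sum Σ(x_i·y_{i+1} − x_{i+1}·y_i):
  i=1: 0.9009·2.6752 − -0.4306·1.4206 = +3.0218 (running +3.0218)
  i=2: -0.4306·2.9569 − -1.8578·2.6752 = +3.6967 (running +6.7185)
  i=3: -1.8578·2.8290 − -2.8110·2.9569 = +3.0560 (running +9.7745)
  i=4: -2.8110·0.1846 − -3.5052·2.8290 = +9.3975 (running +19.1721)
  i=5: -3.5052·-1.1101 − -2.0387·0.1846 = +4.2673 (running +23.4394)
  i=6: -2.0387·-0.5847 − 0.0680·-1.1101 = +1.2676 (running +24.7070)
  i=7: 0.0680·1.4206 − 0.9009·-0.5847 = +0.6234 (running +25.3303)
Area = |Σ|/2 = |25.3303|/2 = 12.6652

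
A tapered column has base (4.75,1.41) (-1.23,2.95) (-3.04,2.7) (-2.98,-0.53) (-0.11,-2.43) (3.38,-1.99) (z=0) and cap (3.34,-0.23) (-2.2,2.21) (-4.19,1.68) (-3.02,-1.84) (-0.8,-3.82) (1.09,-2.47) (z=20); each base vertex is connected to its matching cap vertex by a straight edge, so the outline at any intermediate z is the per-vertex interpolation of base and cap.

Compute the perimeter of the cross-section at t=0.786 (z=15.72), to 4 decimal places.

Cross-section at t=0.786: each vertex is (1-t)·p0[i] + t·p1[i].
  v1: (1-0.786)·(4.75,1.41) + 0.786·(3.34,-0.23) = (3.6417,0.1210)
  v2: (1-0.786)·(-1.23,2.95) + 0.786·(-2.2,2.21) = (-1.9924,2.3684)
  v3: (1-0.786)·(-3.04,2.7) + 0.786·(-4.19,1.68) = (-3.9439,1.8983)
  v4: (1-0.786)·(-2.98,-0.53) + 0.786·(-3.02,-1.84) = (-3.0114,-1.5597)
  v5: (1-0.786)·(-0.11,-2.43) + 0.786·(-0.8,-3.82) = (-0.6523,-3.5225)
  v6: (1-0.786)·(3.38,-1.99) + 0.786·(1.09,-2.47) = (1.5801,-2.3673)
Perimeter = Σ |v_{i+1} − v_i|:
  edge 1→2: √(-5.6342² + 2.2474²) = 6.0659 (running 6.0659)
  edge 2→3: √(-1.9515² + -0.4701²) = 2.0073 (running 8.0732)
  edge 3→4: √(0.9325² + -3.4579²) = 3.5815 (running 11.6546)
  edge 4→5: √(2.3591² + -1.9629²) = 3.0689 (running 14.7235)
  edge 5→6: √(2.2324² + 1.1553²) = 2.5136 (running 17.2371)
  edge 6→1: √(2.0617² + 2.4882²) = 3.2314 (running 20.4685)
Perimeter = 20.4685

Perimeter at t=0.786: 20.4685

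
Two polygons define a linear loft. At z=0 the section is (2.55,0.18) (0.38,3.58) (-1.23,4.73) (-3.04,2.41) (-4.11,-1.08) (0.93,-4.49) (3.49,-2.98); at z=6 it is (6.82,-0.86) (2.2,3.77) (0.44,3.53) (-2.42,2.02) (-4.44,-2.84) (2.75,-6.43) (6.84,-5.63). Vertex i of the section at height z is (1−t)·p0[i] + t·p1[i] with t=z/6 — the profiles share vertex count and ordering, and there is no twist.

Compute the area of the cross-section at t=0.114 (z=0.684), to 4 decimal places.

Area at t=0.114: 43.9235

Cross-section at t=0.114: each vertex is (1-t)·p0[i] + t·p1[i].
  v1: (1-0.114)·(2.55,0.18) + 0.114·(6.82,-0.86) = (3.0368,0.0614)
  v2: (1-0.114)·(0.38,3.58) + 0.114·(2.2,3.77) = (0.5875,3.6017)
  v3: (1-0.114)·(-1.23,4.73) + 0.114·(0.44,3.53) = (-1.0396,4.5932)
  v4: (1-0.114)·(-3.04,2.41) + 0.114·(-2.42,2.02) = (-2.9693,2.3655)
  v5: (1-0.114)·(-4.11,-1.08) + 0.114·(-4.44,-2.84) = (-4.1476,-1.2806)
  v6: (1-0.114)·(0.93,-4.49) + 0.114·(2.75,-6.43) = (1.1375,-4.7112)
  v7: (1-0.114)·(3.49,-2.98) + 0.114·(6.84,-5.63) = (3.8719,-3.2821)
Shoelace sum Σ(x_i·y_{i+1} − x_{i+1}·y_i):
  i=1: 3.0368·3.6017 − 0.5875·0.0614 = +10.9014 (running +10.9014)
  i=2: 0.5875·4.5932 − -1.0396·3.6017 = +6.4428 (running +17.3441)
  i=3: -1.0396·2.3655 − -2.9693·4.5932 = +11.1794 (running +28.5235)
  i=4: -2.9693·-1.2806 − -4.1476·2.3655 = +13.6140 (running +42.1375)
  i=5: -4.1476·-4.7112 − 1.1375·-1.2806 = +20.9968 (running +63.1343)
  i=6: 1.1375·-3.2821 − 3.8719·-4.7112 = +14.5078 (running +77.6422)
  i=7: 3.8719·0.0614 − 3.0368·-3.2821 = +10.2049 (running +87.8471)
Area = |Σ|/2 = |87.8471|/2 = 43.9235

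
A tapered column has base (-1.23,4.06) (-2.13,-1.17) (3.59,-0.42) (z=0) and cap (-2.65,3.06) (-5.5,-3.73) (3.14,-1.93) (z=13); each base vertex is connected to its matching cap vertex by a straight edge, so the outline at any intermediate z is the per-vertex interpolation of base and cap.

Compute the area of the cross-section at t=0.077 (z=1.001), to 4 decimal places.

Cross-section at t=0.077: each vertex is (1-t)·p0[i] + t·p1[i].
  v1: (1-0.077)·(-1.23,4.06) + 0.077·(-2.65,3.06) = (-1.3393,3.9830)
  v2: (1-0.077)·(-2.13,-1.17) + 0.077·(-5.5,-3.73) = (-2.3895,-1.3671)
  v3: (1-0.077)·(3.59,-0.42) + 0.077·(3.14,-1.93) = (3.5553,-0.5363)
Shoelace sum Σ(x_i·y_{i+1} − x_{i+1}·y_i):
  i=1: -1.3393·-1.3671 − -2.3895·3.9830 = +11.3484 (running +11.3484)
  i=2: -2.3895·-0.5363 − 3.5553·-1.3671 = +6.1420 (running +17.4904)
  i=3: 3.5553·3.9830 − -1.3393·-0.5363 = +13.4427 (running +30.9331)
Area = |Σ|/2 = |30.9331|/2 = 15.4665

Area at t=0.077: 15.4665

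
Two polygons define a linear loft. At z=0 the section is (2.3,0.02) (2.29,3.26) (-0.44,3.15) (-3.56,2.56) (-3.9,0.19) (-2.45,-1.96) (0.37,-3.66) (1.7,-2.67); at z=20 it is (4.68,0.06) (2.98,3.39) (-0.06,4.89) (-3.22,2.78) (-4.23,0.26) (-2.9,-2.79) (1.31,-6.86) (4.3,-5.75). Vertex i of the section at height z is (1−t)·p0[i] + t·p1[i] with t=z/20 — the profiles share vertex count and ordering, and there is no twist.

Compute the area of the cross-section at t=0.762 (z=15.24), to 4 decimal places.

Cross-section at t=0.762: each vertex is (1-t)·p0[i] + t·p1[i].
  v1: (1-0.762)·(2.3,0.02) + 0.762·(4.68,0.06) = (4.1136,0.0505)
  v2: (1-0.762)·(2.29,3.26) + 0.762·(2.98,3.39) = (2.8158,3.3591)
  v3: (1-0.762)·(-0.44,3.15) + 0.762·(-0.06,4.89) = (-0.1504,4.4759)
  v4: (1-0.762)·(-3.56,2.56) + 0.762·(-3.22,2.78) = (-3.3009,2.7276)
  v5: (1-0.762)·(-3.9,0.19) + 0.762·(-4.23,0.26) = (-4.1515,0.2433)
  v6: (1-0.762)·(-2.45,-1.96) + 0.762·(-2.9,-2.79) = (-2.7929,-2.5925)
  v7: (1-0.762)·(0.37,-3.66) + 0.762·(1.31,-6.86) = (1.0863,-6.0984)
  v8: (1-0.762)·(1.7,-2.67) + 0.762·(4.3,-5.75) = (3.6812,-5.0170)
Shoelace sum Σ(x_i·y_{i+1} − x_{i+1}·y_i):
  i=1: 4.1136·3.3591 − 2.8158·0.0505 = +13.6756 (running +13.6756)
  i=2: 2.8158·4.4759 − -0.1504·3.3591 = +13.1084 (running +26.7840)
  i=3: -0.1504·2.7276 − -3.3009·4.4759 = +14.3642 (running +41.1482)
  i=4: -3.3009·0.2433 − -4.1515·2.7276 = +10.5204 (running +51.6686)
  i=5: -4.1515·-2.5925 − -2.7929·0.2433 = +11.4421 (running +63.1107)
  i=6: -2.7929·-6.0984 − 1.0863·-2.5925 = +19.8484 (running +82.9591)
  i=7: 1.0863·-5.0170 − 3.6812·-6.0984 = +16.9996 (running +99.9587)
  i=8: 3.6812·0.0505 − 4.1136·-5.0170 = +20.8234 (running +120.7821)
Area = |Σ|/2 = |120.7821|/2 = 60.3910

Area at t=0.762: 60.3910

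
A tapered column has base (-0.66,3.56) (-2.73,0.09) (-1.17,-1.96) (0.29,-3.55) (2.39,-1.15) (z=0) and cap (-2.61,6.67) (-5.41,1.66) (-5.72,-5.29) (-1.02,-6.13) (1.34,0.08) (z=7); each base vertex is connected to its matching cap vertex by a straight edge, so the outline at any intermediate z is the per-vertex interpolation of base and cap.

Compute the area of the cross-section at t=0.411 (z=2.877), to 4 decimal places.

Cross-section at t=0.411: each vertex is (1-t)·p0[i] + t·p1[i].
  v1: (1-0.411)·(-0.66,3.56) + 0.411·(-2.61,6.67) = (-1.4614,4.8382)
  v2: (1-0.411)·(-2.73,0.09) + 0.411·(-5.41,1.66) = (-3.8315,0.7353)
  v3: (1-0.411)·(-1.17,-1.96) + 0.411·(-5.72,-5.29) = (-3.0400,-3.3286)
  v4: (1-0.411)·(0.29,-3.55) + 0.411·(-1.02,-6.13) = (-0.2484,-4.6104)
  v5: (1-0.411)·(2.39,-1.15) + 0.411·(1.34,0.08) = (1.9585,-0.6445)
Shoelace sum Σ(x_i·y_{i+1} − x_{i+1}·y_i):
  i=1: -1.4614·0.7353 − -3.8315·4.8382 = +17.4629 (running +17.4629)
  i=2: -3.8315·-3.3286 − -3.0400·0.7353 = +14.9888 (running +32.4518)
  i=3: -3.0400·-4.6104 − -0.2484·-3.3286 = +13.1889 (running +45.6407)
  i=4: -0.2484·-0.6445 − 1.9585·-4.6104 = +9.1893 (running +54.8300)
  i=5: 1.9585·4.8382 − -1.4614·-0.6445 = +8.5335 (running +63.3635)
Area = |Σ|/2 = |63.3635|/2 = 31.6818

Area at t=0.411: 31.6818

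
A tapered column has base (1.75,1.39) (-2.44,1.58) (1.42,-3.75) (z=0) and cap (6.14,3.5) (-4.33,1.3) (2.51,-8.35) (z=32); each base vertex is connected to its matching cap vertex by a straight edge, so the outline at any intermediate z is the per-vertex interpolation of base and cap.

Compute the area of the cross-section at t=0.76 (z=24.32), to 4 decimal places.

Cross-section at t=0.76: each vertex is (1-t)·p0[i] + t·p1[i].
  v1: (1-0.76)·(1.75,1.39) + 0.76·(6.14,3.5) = (5.0864,2.9936)
  v2: (1-0.76)·(-2.44,1.58) + 0.76·(-4.33,1.3) = (-3.8764,1.3672)
  v3: (1-0.76)·(1.42,-3.75) + 0.76·(2.51,-8.35) = (2.2484,-7.2460)
Shoelace sum Σ(x_i·y_{i+1} − x_{i+1}·y_i):
  i=1: 5.0864·1.3672 − -3.8764·2.9936 = +18.5585 (running +18.5585)
  i=2: -3.8764·-7.2460 − 2.2484·1.3672 = +25.0144 (running +43.5729)
  i=3: 2.2484·2.9936 − 5.0864·-7.2460 = +43.5869 (running +87.1598)
Area = |Σ|/2 = |87.1598|/2 = 43.5799

Area at t=0.76: 43.5799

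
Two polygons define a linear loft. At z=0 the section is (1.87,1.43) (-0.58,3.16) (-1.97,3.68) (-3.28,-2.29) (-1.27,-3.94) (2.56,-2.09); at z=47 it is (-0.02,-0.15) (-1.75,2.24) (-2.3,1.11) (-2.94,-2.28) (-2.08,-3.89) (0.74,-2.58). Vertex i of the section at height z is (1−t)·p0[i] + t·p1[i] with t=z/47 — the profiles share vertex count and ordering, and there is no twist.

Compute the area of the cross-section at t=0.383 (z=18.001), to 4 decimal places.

Area at t=0.383: 22.1259

Cross-section at t=0.383: each vertex is (1-t)·p0[i] + t·p1[i].
  v1: (1-0.383)·(1.87,1.43) + 0.383·(-0.02,-0.15) = (1.1461,0.8249)
  v2: (1-0.383)·(-0.58,3.16) + 0.383·(-1.75,2.24) = (-1.0281,2.8076)
  v3: (1-0.383)·(-1.97,3.68) + 0.383·(-2.3,1.11) = (-2.0964,2.6957)
  v4: (1-0.383)·(-3.28,-2.29) + 0.383·(-2.94,-2.28) = (-3.1498,-2.2862)
  v5: (1-0.383)·(-1.27,-3.94) + 0.383·(-2.08,-3.89) = (-1.5802,-3.9208)
  v6: (1-0.383)·(2.56,-2.09) + 0.383·(0.74,-2.58) = (1.8629,-2.2777)
Shoelace sum Σ(x_i·y_{i+1} − x_{i+1}·y_i):
  i=1: 1.1461·2.8076 − -1.0281·0.8249 = +4.0660 (running +4.0660)
  i=2: -1.0281·2.6957 − -2.0964·2.8076 = +3.1144 (running +7.1804)
  i=3: -2.0964·-2.2862 − -3.1498·2.6957 = +13.2835 (running +20.4639)
  i=4: -3.1498·-3.9208 − -1.5802·-2.2862 = +8.7371 (running +29.2011)
  i=5: -1.5802·-2.2777 − 1.8629·-3.9208 = +10.9036 (running +40.1046)
  i=6: 1.8629·0.8249 − 1.1461·-2.2777 = +4.1472 (running +44.2518)
Area = |Σ|/2 = |44.2518|/2 = 22.1259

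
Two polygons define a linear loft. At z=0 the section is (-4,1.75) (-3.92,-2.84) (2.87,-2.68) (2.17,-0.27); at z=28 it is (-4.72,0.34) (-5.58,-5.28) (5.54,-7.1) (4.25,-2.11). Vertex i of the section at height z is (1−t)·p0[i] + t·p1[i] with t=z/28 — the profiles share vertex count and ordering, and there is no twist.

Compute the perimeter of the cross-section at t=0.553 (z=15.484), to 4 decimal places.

Cross-section at t=0.553: each vertex is (1-t)·p0[i] + t·p1[i].
  v1: (1-0.553)·(-4,1.75) + 0.553·(-4.72,0.34) = (-4.3982,0.9703)
  v2: (1-0.553)·(-3.92,-2.84) + 0.553·(-5.58,-5.28) = (-4.8380,-4.1893)
  v3: (1-0.553)·(2.87,-2.68) + 0.553·(5.54,-7.1) = (4.3465,-5.1243)
  v4: (1-0.553)·(2.17,-0.27) + 0.553·(4.25,-2.11) = (3.3202,-1.2875)
Perimeter = Σ |v_{i+1} − v_i|:
  edge 1→2: √(-0.4398² + -5.1596²) = 5.1783 (running 5.1783)
  edge 2→3: √(9.1845² + -0.9349²) = 9.2320 (running 14.4103)
  edge 3→4: √(-1.0263² + 3.8367²) = 3.9716 (running 18.3819)
  edge 4→1: √(-7.7184² + 2.2578²) = 8.0418 (running 26.4237)
Perimeter = 26.4237

Perimeter at t=0.553: 26.4237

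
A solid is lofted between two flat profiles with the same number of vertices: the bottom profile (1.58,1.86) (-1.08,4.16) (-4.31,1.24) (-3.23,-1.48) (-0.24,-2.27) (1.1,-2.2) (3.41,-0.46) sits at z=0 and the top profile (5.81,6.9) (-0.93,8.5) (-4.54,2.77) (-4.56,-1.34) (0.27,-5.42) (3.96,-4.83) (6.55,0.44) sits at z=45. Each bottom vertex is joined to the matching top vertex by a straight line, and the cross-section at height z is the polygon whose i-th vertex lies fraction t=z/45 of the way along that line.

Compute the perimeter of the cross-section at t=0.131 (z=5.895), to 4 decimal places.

Cross-section at t=0.131: each vertex is (1-t)·p0[i] + t·p1[i].
  v1: (1-0.131)·(1.58,1.86) + 0.131·(5.81,6.9) = (2.1341,2.5202)
  v2: (1-0.131)·(-1.08,4.16) + 0.131·(-0.93,8.5) = (-1.0604,4.7285)
  v3: (1-0.131)·(-4.31,1.24) + 0.131·(-4.54,2.77) = (-4.3401,1.4404)
  v4: (1-0.131)·(-3.23,-1.48) + 0.131·(-4.56,-1.34) = (-3.4042,-1.4617)
  v5: (1-0.131)·(-0.24,-2.27) + 0.131·(0.27,-5.42) = (-0.1732,-2.6827)
  v6: (1-0.131)·(1.1,-2.2) + 0.131·(3.96,-4.83) = (1.4747,-2.5445)
  v7: (1-0.131)·(3.41,-0.46) + 0.131·(6.55,0.44) = (3.8213,-0.3421)
Perimeter = Σ |v_{i+1} − v_i|:
  edge 1→2: √(-3.1945² + 2.2083²) = 3.8835 (running 3.8835)
  edge 2→3: √(-3.2798² + -3.2881²) = 4.6442 (running 8.5277)
  edge 3→4: √(0.9359² + -2.9021²) = 3.0493 (running 11.5769)
  edge 4→5: √(3.2310² + -1.2210²) = 3.4540 (running 15.0310)
  edge 5→6: √(1.6479² + 0.1381²) = 1.6536 (running 16.6846)
  edge 6→7: √(2.3467² + 2.2024²) = 3.2183 (running 19.9029)
  edge 7→1: √(-1.6872² + 2.8623²) = 3.3226 (running 23.2255)
Perimeter = 23.2255

Perimeter at t=0.131: 23.2255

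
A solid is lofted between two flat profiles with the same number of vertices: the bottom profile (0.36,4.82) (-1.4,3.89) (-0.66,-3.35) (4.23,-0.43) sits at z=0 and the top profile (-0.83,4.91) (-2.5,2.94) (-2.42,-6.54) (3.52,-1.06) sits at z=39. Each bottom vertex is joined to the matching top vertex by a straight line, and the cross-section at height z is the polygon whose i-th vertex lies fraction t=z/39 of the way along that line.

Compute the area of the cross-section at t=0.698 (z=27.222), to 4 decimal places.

Cross-section at t=0.698: each vertex is (1-t)·p0[i] + t·p1[i].
  v1: (1-0.698)·(0.36,4.82) + 0.698·(-0.83,4.91) = (-0.4706,4.8828)
  v2: (1-0.698)·(-1.4,3.89) + 0.698·(-2.5,2.94) = (-2.1678,3.2269)
  v3: (1-0.698)·(-0.66,-3.35) + 0.698·(-2.42,-6.54) = (-1.8885,-5.5766)
  v4: (1-0.698)·(4.23,-0.43) + 0.698·(3.52,-1.06) = (3.7344,-0.8697)
Shoelace sum Σ(x_i·y_{i+1} − x_{i+1}·y_i):
  i=1: -0.4706·3.2269 − -2.1678·4.8828 = +9.0663 (running +9.0663)
  i=2: -2.1678·-5.5766 − -1.8885·3.2269 = +18.1829 (running +27.2493)
  i=3: -1.8885·-0.8697 − 3.7344·-5.5766 = +22.4679 (running +49.7172)
  i=4: 3.7344·4.8828 − -0.4706·-0.8697 = +17.8252 (running +67.5424)
Area = |Σ|/2 = |67.5424|/2 = 33.7712

Area at t=0.698: 33.7712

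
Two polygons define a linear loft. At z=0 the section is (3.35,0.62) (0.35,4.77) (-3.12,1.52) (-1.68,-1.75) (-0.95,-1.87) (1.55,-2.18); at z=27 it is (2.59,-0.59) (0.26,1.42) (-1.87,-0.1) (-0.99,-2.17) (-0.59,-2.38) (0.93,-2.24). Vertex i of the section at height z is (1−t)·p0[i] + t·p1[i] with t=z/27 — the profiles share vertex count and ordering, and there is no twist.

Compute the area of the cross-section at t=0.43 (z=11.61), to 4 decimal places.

Cross-section at t=0.43: each vertex is (1-t)·p0[i] + t·p1[i].
  v1: (1-0.43)·(3.35,0.62) + 0.43·(2.59,-0.59) = (3.0232,0.0997)
  v2: (1-0.43)·(0.35,4.77) + 0.43·(0.26,1.42) = (0.3113,3.3295)
  v3: (1-0.43)·(-3.12,1.52) + 0.43·(-1.87,-0.1) = (-2.5825,0.8234)
  v4: (1-0.43)·(-1.68,-1.75) + 0.43·(-0.99,-2.17) = (-1.3833,-1.9306)
  v5: (1-0.43)·(-0.95,-1.87) + 0.43·(-0.59,-2.38) = (-0.7952,-2.0893)
  v6: (1-0.43)·(1.55,-2.18) + 0.43·(0.93,-2.24) = (1.2834,-2.2058)
Shoelace sum Σ(x_i·y_{i+1} − x_{i+1}·y_i):
  i=1: 3.0232·3.3295 − 0.3113·0.0997 = +10.0347 (running +10.0347)
  i=2: 0.3113·0.8234 − -2.5825·3.3295 = +8.8548 (running +18.8895)
  i=3: -2.5825·-1.9306 − -1.3833·0.8234 = +6.1248 (running +25.0142)
  i=4: -1.3833·-2.0893 − -0.7952·-1.9306 = +1.3549 (running +26.3692)
  i=5: -0.7952·-2.2058 − 1.2834·-2.0893 = +4.4355 (running +30.8046)
  i=6: 1.2834·0.0997 − 3.0232·-2.2058 = +6.7965 (running +37.6012)
Area = |Σ|/2 = |37.6012|/2 = 18.8006

Area at t=0.43: 18.8006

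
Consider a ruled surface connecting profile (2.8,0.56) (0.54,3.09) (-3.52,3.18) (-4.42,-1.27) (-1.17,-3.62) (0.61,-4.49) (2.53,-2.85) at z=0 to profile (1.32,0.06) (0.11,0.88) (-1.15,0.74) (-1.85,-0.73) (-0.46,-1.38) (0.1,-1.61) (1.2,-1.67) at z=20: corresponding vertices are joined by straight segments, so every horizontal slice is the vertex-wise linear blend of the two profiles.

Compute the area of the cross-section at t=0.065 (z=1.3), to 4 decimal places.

Area at t=0.065: 37.0487

Cross-section at t=0.065: each vertex is (1-t)·p0[i] + t·p1[i].
  v1: (1-0.065)·(2.8,0.56) + 0.065·(1.32,0.06) = (2.7038,0.5275)
  v2: (1-0.065)·(0.54,3.09) + 0.065·(0.11,0.88) = (0.5121,2.9463)
  v3: (1-0.065)·(-3.52,3.18) + 0.065·(-1.15,0.74) = (-3.3660,3.0214)
  v4: (1-0.065)·(-4.42,-1.27) + 0.065·(-1.85,-0.73) = (-4.2530,-1.2349)
  v5: (1-0.065)·(-1.17,-3.62) + 0.065·(-0.46,-1.38) = (-1.1239,-3.4744)
  v6: (1-0.065)·(0.61,-4.49) + 0.065·(0.1,-1.61) = (0.5768,-4.3028)
  v7: (1-0.065)·(2.53,-2.85) + 0.065·(1.2,-1.67) = (2.4435,-2.7733)
Shoelace sum Σ(x_i·y_{i+1} − x_{i+1}·y_i):
  i=1: 2.7038·2.9463 − 0.5121·0.5275 = +7.6962 (running +7.6962)
  i=2: 0.5121·3.0214 − -3.3660·2.9463 = +11.4644 (running +19.1606)
  i=3: -3.3660·-1.2349 − -4.2530·3.0214 = +17.0065 (running +36.1671)
  i=4: -4.2530·-3.4744 − -1.1239·-1.2349 = +13.3886 (running +49.5557)
  i=5: -1.1239·-4.3028 − 0.5768·-3.4744 = +6.8399 (running +56.3956)
  i=6: 0.5768·-2.7733 − 2.4435·-4.3028 = +8.9143 (running +65.3099)
  i=7: 2.4435·0.5275 − 2.7038·-2.7733 = +8.7874 (running +74.0974)
Area = |Σ|/2 = |74.0974|/2 = 37.0487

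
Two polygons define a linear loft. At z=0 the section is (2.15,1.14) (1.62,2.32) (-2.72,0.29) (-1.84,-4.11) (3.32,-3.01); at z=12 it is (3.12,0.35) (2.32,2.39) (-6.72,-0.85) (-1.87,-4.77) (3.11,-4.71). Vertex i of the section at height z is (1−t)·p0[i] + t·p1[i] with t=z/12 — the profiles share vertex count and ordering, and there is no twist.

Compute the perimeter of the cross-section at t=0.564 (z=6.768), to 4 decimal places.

Perimeter at t=0.564: 24.2478

Cross-section at t=0.564: each vertex is (1-t)·p0[i] + t·p1[i].
  v1: (1-0.564)·(2.15,1.14) + 0.564·(3.12,0.35) = (2.6971,0.6944)
  v2: (1-0.564)·(1.62,2.32) + 0.564·(2.32,2.39) = (2.0148,2.3595)
  v3: (1-0.564)·(-2.72,0.29) + 0.564·(-6.72,-0.85) = (-4.9760,-0.3530)
  v4: (1-0.564)·(-1.84,-4.11) + 0.564·(-1.87,-4.77) = (-1.8569,-4.4822)
  v5: (1-0.564)·(3.32,-3.01) + 0.564·(3.11,-4.71) = (3.2016,-3.9688)
Perimeter = Σ |v_{i+1} − v_i|:
  edge 1→2: √(-0.6823² + 1.6650²) = 1.7994 (running 1.7994)
  edge 2→3: √(-6.9908² + -2.7124²) = 7.4986 (running 9.2980)
  edge 3→4: √(3.1191² + -4.1293²) = 5.1749 (running 14.4729)
  edge 4→5: √(5.0585² + 0.5134²) = 5.0845 (running 19.5574)
  edge 5→1: √(-0.5045² + 4.6632²) = 4.6904 (running 24.2478)
Perimeter = 24.2478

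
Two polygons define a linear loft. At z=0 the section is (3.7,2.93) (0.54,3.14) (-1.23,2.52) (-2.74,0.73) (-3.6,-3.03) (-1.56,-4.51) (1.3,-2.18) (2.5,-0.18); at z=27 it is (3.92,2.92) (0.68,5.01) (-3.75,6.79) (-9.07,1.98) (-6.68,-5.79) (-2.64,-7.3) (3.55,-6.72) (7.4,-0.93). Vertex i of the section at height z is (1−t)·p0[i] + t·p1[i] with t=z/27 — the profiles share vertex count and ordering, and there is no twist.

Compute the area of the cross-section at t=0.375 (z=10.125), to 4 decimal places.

Cross-section at t=0.375: each vertex is (1-t)·p0[i] + t·p1[i].
  v1: (1-0.375)·(3.7,2.93) + 0.375·(3.92,2.92) = (3.7825,2.9263)
  v2: (1-0.375)·(0.54,3.14) + 0.375·(0.68,5.01) = (0.5925,3.8413)
  v3: (1-0.375)·(-1.23,2.52) + 0.375·(-3.75,6.79) = (-2.1750,4.1212)
  v4: (1-0.375)·(-2.74,0.73) + 0.375·(-9.07,1.98) = (-5.1138,1.1987)
  v5: (1-0.375)·(-3.6,-3.03) + 0.375·(-6.68,-5.79) = (-4.7550,-4.0650)
  v6: (1-0.375)·(-1.56,-4.51) + 0.375·(-2.64,-7.3) = (-1.9650,-5.5562)
  v7: (1-0.375)·(1.3,-2.18) + 0.375·(3.55,-6.72) = (2.1437,-3.8825)
  v8: (1-0.375)·(2.5,-0.18) + 0.375·(7.4,-0.93) = (4.3375,-0.4612)
Shoelace sum Σ(x_i·y_{i+1} − x_{i+1}·y_i):
  i=1: 3.7825·3.8413 − 0.5925·2.9263 = +12.7957 (running +12.7957)
  i=2: 0.5925·4.1212 − -2.1750·3.8413 = +10.7966 (running +23.5923)
  i=3: -2.1750·1.1987 − -5.1138·4.1212 = +18.4678 (running +42.0600)
  i=4: -5.1138·-4.0650 − -4.7550·1.1987 = +26.4874 (running +68.5475)
  i=5: -4.7550·-5.5562 − -1.9650·-4.0650 = +18.4322 (running +86.9797)
  i=6: -1.9650·-3.8825 − 2.1437·-5.5562 = +19.5403 (running +106.5201)
  i=7: 2.1437·-0.4612 − 4.3375·-3.8825 = +15.8515 (running +122.3716)
  i=8: 4.3375·2.9263 − 3.7825·-0.4612 = +14.4373 (running +136.8089)
Area = |Σ|/2 = |136.8089|/2 = 68.4044

Area at t=0.375: 68.4044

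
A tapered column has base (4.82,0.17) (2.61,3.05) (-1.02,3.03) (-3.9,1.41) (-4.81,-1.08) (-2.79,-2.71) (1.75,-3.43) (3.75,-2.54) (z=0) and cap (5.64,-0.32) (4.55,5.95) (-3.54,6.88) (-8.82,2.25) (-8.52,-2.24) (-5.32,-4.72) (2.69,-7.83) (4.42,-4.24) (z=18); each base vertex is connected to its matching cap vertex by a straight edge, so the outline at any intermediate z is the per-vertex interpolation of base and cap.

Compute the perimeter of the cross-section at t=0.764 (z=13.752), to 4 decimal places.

Perimeter at t=0.764: 41.4678

Cross-section at t=0.764: each vertex is (1-t)·p0[i] + t·p1[i].
  v1: (1-0.764)·(4.82,0.17) + 0.764·(5.64,-0.32) = (5.4465,-0.2044)
  v2: (1-0.764)·(2.61,3.05) + 0.764·(4.55,5.95) = (4.0922,5.2656)
  v3: (1-0.764)·(-1.02,3.03) + 0.764·(-3.54,6.88) = (-2.9453,5.9714)
  v4: (1-0.764)·(-3.9,1.41) + 0.764·(-8.82,2.25) = (-7.6589,2.0518)
  v5: (1-0.764)·(-4.81,-1.08) + 0.764·(-8.52,-2.24) = (-7.6444,-1.9662)
  v6: (1-0.764)·(-2.79,-2.71) + 0.764·(-5.32,-4.72) = (-4.7229,-4.2456)
  v7: (1-0.764)·(1.75,-3.43) + 0.764·(2.69,-7.83) = (2.4682,-6.7916)
  v8: (1-0.764)·(3.75,-2.54) + 0.764·(4.42,-4.24) = (4.2619,-3.8388)
Perimeter = Σ |v_{i+1} − v_i|:
  edge 1→2: √(-1.3543² + 5.4700²) = 5.6351 (running 5.6351)
  edge 2→3: √(-7.0374² + 0.7058²) = 7.0727 (running 12.7079)
  edge 3→4: √(-4.7136² + -3.9196²) = 6.1304 (running 18.8383)
  edge 4→5: √(0.0144² + -4.0180²) = 4.0180 (running 22.8563)
  edge 5→6: √(2.9215² + -2.2794²) = 3.7055 (running 26.5618)
  edge 6→7: √(7.1911² + -2.5460²) = 7.6285 (running 34.1903)
  edge 7→8: √(1.7937² + 2.9528²) = 3.4549 (running 37.6452)
  edge 8→1: √(1.1846² + 3.6344²) = 3.8226 (running 41.4678)
Perimeter = 41.4678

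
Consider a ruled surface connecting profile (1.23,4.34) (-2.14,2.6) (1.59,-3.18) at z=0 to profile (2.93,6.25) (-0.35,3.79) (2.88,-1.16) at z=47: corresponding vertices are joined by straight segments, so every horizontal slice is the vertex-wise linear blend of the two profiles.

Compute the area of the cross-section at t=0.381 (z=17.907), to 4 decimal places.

Area at t=0.381: 12.6776

Cross-section at t=0.381: each vertex is (1-t)·p0[i] + t·p1[i].
  v1: (1-0.381)·(1.23,4.34) + 0.381·(2.93,6.25) = (1.8777,5.0677)
  v2: (1-0.381)·(-2.14,2.6) + 0.381·(-0.35,3.79) = (-1.4580,3.0534)
  v3: (1-0.381)·(1.59,-3.18) + 0.381·(2.88,-1.16) = (2.0815,-2.4104)
Shoelace sum Σ(x_i·y_{i+1} − x_{i+1}·y_i):
  i=1: 1.8777·3.0534 − -1.4580·5.0677 = +13.1221 (running +13.1221)
  i=2: -1.4580·-2.4104 − 2.0815·3.0534 = -2.8412 (running +10.2809)
  i=3: 2.0815·5.0677 − 1.8777·-2.4104 = +15.0744 (running +25.3552)
Area = |Σ|/2 = |25.3552|/2 = 12.6776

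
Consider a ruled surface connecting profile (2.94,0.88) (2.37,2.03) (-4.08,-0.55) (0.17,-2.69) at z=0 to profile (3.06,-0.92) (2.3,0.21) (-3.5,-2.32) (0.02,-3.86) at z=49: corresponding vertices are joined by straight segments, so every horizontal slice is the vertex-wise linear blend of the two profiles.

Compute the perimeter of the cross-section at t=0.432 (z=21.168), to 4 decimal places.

Perimeter at t=0.432: 16.7370

Cross-section at t=0.432: each vertex is (1-t)·p0[i] + t·p1[i].
  v1: (1-0.432)·(2.94,0.88) + 0.432·(3.06,-0.92) = (2.9918,0.1024)
  v2: (1-0.432)·(2.37,2.03) + 0.432·(2.3,0.21) = (2.3398,1.2438)
  v3: (1-0.432)·(-4.08,-0.55) + 0.432·(-3.5,-2.32) = (-3.8294,-1.3146)
  v4: (1-0.432)·(0.17,-2.69) + 0.432·(0.02,-3.86) = (0.1052,-3.1954)
Perimeter = Σ |v_{i+1} − v_i|:
  edge 1→2: √(-0.6521² + 1.1414²) = 1.3145 (running 1.3145)
  edge 2→3: √(-6.1692² + -2.5584²) = 6.6787 (running 7.9932)
  edge 3→4: √(3.9346² + -1.8808²) = 4.3611 (running 12.3542)
  edge 4→1: √(2.8866² + 3.2978²) = 4.3827 (running 16.7370)
Perimeter = 16.7370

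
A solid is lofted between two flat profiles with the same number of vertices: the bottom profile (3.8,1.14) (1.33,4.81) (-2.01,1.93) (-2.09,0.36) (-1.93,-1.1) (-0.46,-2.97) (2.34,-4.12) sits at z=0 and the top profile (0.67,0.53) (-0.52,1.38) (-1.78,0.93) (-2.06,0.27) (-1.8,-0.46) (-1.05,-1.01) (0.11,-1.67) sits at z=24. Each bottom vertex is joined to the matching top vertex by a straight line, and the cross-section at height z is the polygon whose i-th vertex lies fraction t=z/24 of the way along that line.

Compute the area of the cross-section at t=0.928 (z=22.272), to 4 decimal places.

Area at t=0.928: 6.4403

Cross-section at t=0.928: each vertex is (1-t)·p0[i] + t·p1[i].
  v1: (1-0.928)·(3.8,1.14) + 0.928·(0.67,0.53) = (0.8954,0.5739)
  v2: (1-0.928)·(1.33,4.81) + 0.928·(-0.52,1.38) = (-0.3868,1.6270)
  v3: (1-0.928)·(-2.01,1.93) + 0.928·(-1.78,0.93) = (-1.7966,1.0020)
  v4: (1-0.928)·(-2.09,0.36) + 0.928·(-2.06,0.27) = (-2.0622,0.2765)
  v5: (1-0.928)·(-1.93,-1.1) + 0.928·(-1.8,-0.46) = (-1.8094,-0.5061)
  v6: (1-0.928)·(-0.46,-2.97) + 0.928·(-1.05,-1.01) = (-1.0075,-1.1511)
  v7: (1-0.928)·(2.34,-4.12) + 0.928·(0.11,-1.67) = (0.2706,-1.8464)
Shoelace sum Σ(x_i·y_{i+1} − x_{i+1}·y_i):
  i=1: 0.8954·1.6270 − -0.3868·0.5739 = +1.6787 (running +1.6787)
  i=2: -0.3868·1.0020 − -1.7966·1.6270 = +2.5354 (running +4.2141)
  i=3: -1.7966·0.2765 − -2.0622·1.0020 = +1.5696 (running +5.7836)
  i=4: -2.0622·-0.5061 − -1.8094·0.2765 = +1.5439 (running +7.3275)
  i=5: -1.8094·-1.1511 − -1.0075·-0.5061 = +1.5729 (running +8.9004)
  i=6: -1.0075·-1.8464 − 0.2706·-1.1511 = +2.1717 (running +11.0721)
  i=7: 0.2706·0.5739 − 0.8954·-1.8464 = +1.8085 (running +12.8806)
Area = |Σ|/2 = |12.8806|/2 = 6.4403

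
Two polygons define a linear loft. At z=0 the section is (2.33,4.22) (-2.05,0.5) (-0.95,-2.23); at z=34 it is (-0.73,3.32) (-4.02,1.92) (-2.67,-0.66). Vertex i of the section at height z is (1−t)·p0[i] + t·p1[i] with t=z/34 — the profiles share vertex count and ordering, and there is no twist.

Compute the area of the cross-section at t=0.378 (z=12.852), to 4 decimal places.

Area at t=0.378: 7.0018

Cross-section at t=0.378: each vertex is (1-t)·p0[i] + t·p1[i].
  v1: (1-0.378)·(2.33,4.22) + 0.378·(-0.73,3.32) = (1.1733,3.8798)
  v2: (1-0.378)·(-2.05,0.5) + 0.378·(-4.02,1.92) = (-2.7947,1.0368)
  v3: (1-0.378)·(-0.95,-2.23) + 0.378·(-2.67,-0.66) = (-1.6002,-1.6365)
Shoelace sum Σ(x_i·y_{i+1} − x_{i+1}·y_i):
  i=1: 1.1733·1.0368 − -2.7947·3.8798 = +12.0592 (running +12.0592)
  i=2: -2.7947·-1.6365 − -1.6002·1.0368 = +6.2326 (running +18.2917)
  i=3: -1.6002·3.8798 − 1.1733·-1.6365 = -4.2881 (running +14.0036)
Area = |Σ|/2 = |14.0036|/2 = 7.0018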